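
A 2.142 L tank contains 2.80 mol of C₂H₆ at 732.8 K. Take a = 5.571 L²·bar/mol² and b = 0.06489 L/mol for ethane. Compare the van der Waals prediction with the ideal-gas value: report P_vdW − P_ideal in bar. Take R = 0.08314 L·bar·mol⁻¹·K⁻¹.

Ideal: P_ideal = nRT/V = (2.80)(0.08314)(732.8)/2.142 = 79.6405 bar
vdW: P = nRT/(V − nb) − a n²/V² = 170.590/1.96031 − 43.6766/4.58816 = 87.0220 − 9.51942 = 77.5026 bar
ΔP = 77.5026 − 79.6405 = -2.138 bar

ΔP ≈ -2.138 bar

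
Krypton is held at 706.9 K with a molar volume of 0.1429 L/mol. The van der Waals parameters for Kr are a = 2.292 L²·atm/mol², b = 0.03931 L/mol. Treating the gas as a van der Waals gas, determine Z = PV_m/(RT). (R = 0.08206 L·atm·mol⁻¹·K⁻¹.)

P = RT/(V_m − b) − a/V_m² = (0.08206)(706.9)/(0.1429 − 0.03931) − 2.292/(0.1429)²
  = 58.008/0.10359 − 112.24 = 559.98 − 112.24 = 447.74 atm
Z = PV_m/(RT) = (447.74)(0.1429)/((0.08206)(706.9)) = 63.982/58.008 = 1.103

Z ≈ 1.103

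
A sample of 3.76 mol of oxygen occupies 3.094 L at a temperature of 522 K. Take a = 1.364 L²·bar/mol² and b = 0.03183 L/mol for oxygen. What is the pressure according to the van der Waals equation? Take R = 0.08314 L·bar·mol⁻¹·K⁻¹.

P = nRT/(V − nb) − a n²/V²
nRT/(V − nb) = (3.76)(0.08314)(522)/(3.094 − 3.76×0.03183) = 163.18/2.9743 = 54.863 bar
a n²/V² = (1.364)(3.76)²/(3.094)² = 2.0144 bar
P = 54.863 − 2.0144 = 52.85 bar

P ≈ 52.85 bar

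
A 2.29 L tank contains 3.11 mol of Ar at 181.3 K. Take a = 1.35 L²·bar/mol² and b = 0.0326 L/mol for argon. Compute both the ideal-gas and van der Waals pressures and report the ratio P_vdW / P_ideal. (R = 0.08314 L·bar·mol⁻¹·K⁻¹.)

P_vdW / P_ideal ≈ 0.9247

Ideal: P_ideal = nRT/V = (3.11)(0.08314)(181.3)/2.29 = 20.4707 bar
vdW: P = nRT/(V − nb) − a n²/V² = 46.8779/2.18861 − 13.0573/5.24410 = 21.4190 − 2.48990 = 18.9291 bar
Ratio = 18.9291/20.4707 = 0.9247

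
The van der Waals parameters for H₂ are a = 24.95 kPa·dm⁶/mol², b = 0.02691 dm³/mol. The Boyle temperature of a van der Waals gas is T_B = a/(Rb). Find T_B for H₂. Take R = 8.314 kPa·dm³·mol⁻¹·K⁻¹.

T_B ≈ 111.5 K

For a van der Waals gas the second virial coefficient B₂ = b − a/(RT) vanishes at T_B = a/(Rb).
T_B = 24.95/(8.314×0.02691) = 24.95/0.22373 = 111.5 K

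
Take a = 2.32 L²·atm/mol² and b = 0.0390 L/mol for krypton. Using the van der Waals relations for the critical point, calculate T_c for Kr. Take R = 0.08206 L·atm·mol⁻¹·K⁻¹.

T_c ≈ 214.8 K

For a van der Waals gas, T_c = 8a/(27Rb).
T_c = 8×2.32/(27×0.08206×0.0390) = 18.560/0.086409 = 214.8 K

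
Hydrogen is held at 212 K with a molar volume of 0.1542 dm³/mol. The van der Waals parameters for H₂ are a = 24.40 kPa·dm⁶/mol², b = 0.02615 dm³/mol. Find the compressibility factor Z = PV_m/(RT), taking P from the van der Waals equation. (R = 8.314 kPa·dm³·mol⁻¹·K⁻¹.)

P = RT/(V_m − b) − a/V_m² = (8.314)(212)/(0.1542 − 0.02615) − 24.40/(0.1542)²
  = 1762.6/0.12805 − 1026.2 = 13765 − 1026.2 = 12739 kPa
Z = PV_m/(RT) = (12739)(0.1542)/((8.314)(212)) = 1964.4/1762.6 = 1.114

Z ≈ 1.114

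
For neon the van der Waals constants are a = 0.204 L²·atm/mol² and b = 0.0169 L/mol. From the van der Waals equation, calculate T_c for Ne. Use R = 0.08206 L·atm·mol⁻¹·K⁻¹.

For a van der Waals gas, T_c = 8a/(27Rb).
T_c = 8×0.204/(27×0.08206×0.0169) = 1.6320/0.037444 = 43.59 K

T_c ≈ 43.59 K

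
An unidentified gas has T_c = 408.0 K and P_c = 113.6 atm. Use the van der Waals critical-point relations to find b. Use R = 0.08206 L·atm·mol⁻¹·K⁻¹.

From T_c = 8a/(27Rb) and P_c = a/(27b²): b = R T_c/(8 P_c).
b = (0.08206)(408.0)/(8×113.6) = 33.480/908.80 = 0.03684 L/mol

b ≈ 0.03684 L/mol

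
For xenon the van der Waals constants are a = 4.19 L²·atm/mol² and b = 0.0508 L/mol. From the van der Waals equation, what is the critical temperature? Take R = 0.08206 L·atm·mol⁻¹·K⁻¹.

For a van der Waals gas, T_c = 8a/(27Rb).
T_c = 8×4.19/(27×0.08206×0.0508) = 33.520/0.11255 = 297.8 K

T_c ≈ 297.8 K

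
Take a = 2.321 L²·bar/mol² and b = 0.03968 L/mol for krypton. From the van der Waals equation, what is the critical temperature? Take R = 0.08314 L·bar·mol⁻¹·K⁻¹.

For a van der Waals gas, T_c = 8a/(27Rb).
T_c = 8×2.321/(27×0.08314×0.03968) = 18.568/0.089073 = 208.5 K

T_c ≈ 208.5 K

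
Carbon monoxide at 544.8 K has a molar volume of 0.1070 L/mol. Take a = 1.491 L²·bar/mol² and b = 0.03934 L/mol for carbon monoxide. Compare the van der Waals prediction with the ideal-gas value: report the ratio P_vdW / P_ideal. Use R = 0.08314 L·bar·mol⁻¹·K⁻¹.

Ideal: P_ideal = RT/V_m = (0.08314)(544.8)/0.1070 = 423.315 bar
vdW: P = RT/(V_m − b) − a/V_m² = 45.2947/0.0676600 − 1.491/0.0114490 = 669.446 − 130.230 = 539.216 bar
Ratio = 539.216/423.315 = 1.274

P_vdW / P_ideal ≈ 1.274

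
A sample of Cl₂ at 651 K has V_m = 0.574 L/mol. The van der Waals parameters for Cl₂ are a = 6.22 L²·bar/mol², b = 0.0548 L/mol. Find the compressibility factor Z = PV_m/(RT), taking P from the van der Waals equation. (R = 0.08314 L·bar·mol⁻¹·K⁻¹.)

Z ≈ 0.9053

P = RT/(V_m − b) − a/V_m² = (0.08314)(651)/(0.574 − 0.0548) − 6.22/(0.574)²
  = 54.124/0.51920 − 18.878 = 104.24 − 18.878 = 85.36 bar
Z = PV_m/(RT) = (85.36)(0.574)/((0.08314)(651)) = 48.997/54.124 = 0.9053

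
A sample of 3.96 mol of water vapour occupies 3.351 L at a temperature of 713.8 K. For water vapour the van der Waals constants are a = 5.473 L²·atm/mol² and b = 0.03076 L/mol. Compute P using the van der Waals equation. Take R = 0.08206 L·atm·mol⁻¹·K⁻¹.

P = nRT/(V − nb) − a n²/V²
nRT/(V − nb) = (3.96)(0.08206)(713.8)/(3.351 − 3.96×0.03076) = 231.95/3.2292 = 71.829 atm
a n²/V² = (5.473)(3.96)²/(3.351)² = 7.6431 atm
P = 71.829 − 7.6431 = 64.19 atm

P ≈ 64.19 atm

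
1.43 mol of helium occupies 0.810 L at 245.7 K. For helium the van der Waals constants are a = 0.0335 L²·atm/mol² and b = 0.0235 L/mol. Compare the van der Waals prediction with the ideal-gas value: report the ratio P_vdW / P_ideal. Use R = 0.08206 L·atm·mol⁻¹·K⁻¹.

Ideal: P_ideal = nRT/V = (1.43)(0.08206)(245.7)/0.810 = 35.5949 atm
vdW: P = nRT/(V − nb) − a n²/V² = 28.8319/0.776395 − 0.0685042/0.656100 = 37.1356 − 0.104411 = 37.0312 atm
Ratio = 37.0312/35.5949 = 1.040

P_vdW / P_ideal ≈ 1.040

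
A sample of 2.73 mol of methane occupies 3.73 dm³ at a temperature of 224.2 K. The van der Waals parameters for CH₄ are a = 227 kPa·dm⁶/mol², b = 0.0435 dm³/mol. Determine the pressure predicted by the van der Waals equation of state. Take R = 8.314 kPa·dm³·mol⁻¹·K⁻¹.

P = nRT/(V − nb) − a n²/V²
nRT/(V − nb) = (2.73)(8.314)(224.2)/(3.73 − 2.73×0.0435) = 5088.7/3.6112 = 1409.1 kPa
a n²/V² = (227)(2.73)²/(3.73)² = 121.60 kPa
P = 1409.1 − 121.60 = 1288 kPa

P ≈ 1288 kPa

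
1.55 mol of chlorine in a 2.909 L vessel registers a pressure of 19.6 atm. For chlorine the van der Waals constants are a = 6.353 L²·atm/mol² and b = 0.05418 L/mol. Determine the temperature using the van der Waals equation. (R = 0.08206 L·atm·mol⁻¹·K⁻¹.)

T ≈ 475.4 K

T = (P + a n²/V²)(V − nb)/(nR)
P + a n²/V² = 19.6 + (6.353)(1.55)²/(2.909)² = 21.404 atm
V − nb = 2.909 − (1.55)(0.05418) = 2.8250 L
T = (21.404)(2.8250)/((1.55)(0.08206)) = 475.4 K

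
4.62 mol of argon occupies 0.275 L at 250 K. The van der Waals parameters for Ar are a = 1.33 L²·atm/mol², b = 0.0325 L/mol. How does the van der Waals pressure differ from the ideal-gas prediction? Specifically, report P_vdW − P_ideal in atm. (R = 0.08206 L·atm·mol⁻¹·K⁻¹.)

ΔP ≈ 39.11 atm

Ideal: P_ideal = nRT/V = (4.62)(0.08206)(250)/0.275 = 344.652 atm
vdW: P = nRT/(V − nb) − a n²/V² = 94.7793/0.124850 − 28.3881/0.0756250 = 759.145 − 375.380 = 383.765 atm
ΔP = 383.765 − 344.652 = 39.11 atm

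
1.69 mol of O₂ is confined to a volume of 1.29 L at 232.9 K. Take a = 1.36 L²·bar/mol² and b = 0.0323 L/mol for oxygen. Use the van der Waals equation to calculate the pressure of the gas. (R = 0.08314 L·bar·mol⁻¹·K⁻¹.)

P ≈ 24.15 bar

P = nRT/(V − nb) − a n²/V²
nRT/(V − nb) = (1.69)(0.08314)(232.9)/(1.29 − 1.69×0.0323) = 32.724/1.2354 = 26.489 bar
a n²/V² = (1.36)(1.69)²/(1.29)² = 2.3342 bar
P = 26.489 − 2.3342 = 24.15 bar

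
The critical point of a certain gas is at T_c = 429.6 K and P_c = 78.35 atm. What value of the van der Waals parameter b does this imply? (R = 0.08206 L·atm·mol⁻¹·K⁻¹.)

b ≈ 0.05624 L/mol

From T_c = 8a/(27Rb) and P_c = a/(27b²): b = R T_c/(8 P_c).
b = (0.08206)(429.6)/(8×78.35) = 35.253/626.80 = 0.05624 L/mol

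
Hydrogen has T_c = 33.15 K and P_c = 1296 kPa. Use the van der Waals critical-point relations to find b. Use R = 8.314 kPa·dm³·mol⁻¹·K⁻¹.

From T_c = 8a/(27Rb) and P_c = a/(27b²): b = R T_c/(8 P_c).
b = (8.314)(33.15)/(8×1296) = 275.61/10368 = 0.02658 dm³/mol

b ≈ 0.02658 dm³/mol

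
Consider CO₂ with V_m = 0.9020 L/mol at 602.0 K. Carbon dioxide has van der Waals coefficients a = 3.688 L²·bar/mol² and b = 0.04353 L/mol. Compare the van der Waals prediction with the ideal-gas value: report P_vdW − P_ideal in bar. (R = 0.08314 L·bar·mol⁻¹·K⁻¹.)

Ideal: P_ideal = RT/V_m = (0.08314)(602.0)/0.9020 = 55.4881 bar
vdW: P = RT/(V_m − b) − a/V_m² = 50.0503/0.858470 − 3.688/0.813604 = 58.3017 − 4.53292 = 53.7688 bar
ΔP = 53.7688 − 55.4881 = -1.719 bar

ΔP ≈ -1.719 bar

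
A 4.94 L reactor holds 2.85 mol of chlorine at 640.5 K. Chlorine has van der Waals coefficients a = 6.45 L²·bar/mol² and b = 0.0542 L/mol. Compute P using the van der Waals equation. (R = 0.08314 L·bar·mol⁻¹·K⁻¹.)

P = nRT/(V − nb) − a n²/V²
nRT/(V − nb) = (2.85)(0.08314)(640.5)/(4.94 − 2.85×0.0542) = 151.77/4.7855 = 31.715 bar
a n²/V² = (6.45)(2.85)²/(4.94)² = 2.1468 bar
P = 31.715 − 2.1468 = 29.57 bar

P ≈ 29.57 bar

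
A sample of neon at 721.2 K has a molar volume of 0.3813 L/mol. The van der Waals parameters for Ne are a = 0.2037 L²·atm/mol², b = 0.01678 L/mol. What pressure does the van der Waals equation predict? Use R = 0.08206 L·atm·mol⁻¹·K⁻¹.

P ≈ 161.0 atm

P = RT/(V_m − b) − a/V_m²
RT/(V_m − b) = (0.08206)(721.2)/(0.3813 − 0.01678) = 59.182/0.36452 = 162.36 atm
a/V_m² = 0.2037/(0.3813)² = 1.4011 atm
P = 162.36 − 1.4011 = 161.0 atm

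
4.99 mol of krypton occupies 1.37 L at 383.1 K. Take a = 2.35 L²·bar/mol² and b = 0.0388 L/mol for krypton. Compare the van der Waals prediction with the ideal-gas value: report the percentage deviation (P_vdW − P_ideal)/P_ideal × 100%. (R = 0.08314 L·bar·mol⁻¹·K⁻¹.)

Ideal: P_ideal = nRT/V = (4.99)(0.08314)(383.1)/1.37 = 116.012 bar
vdW: P = nRT/(V − nb) − a n²/V² = 158.936/1.17639 − 58.5152/1.87690 = 135.105 − 31.1765 = 103.929 bar
% deviation = (103.929 − 116.012)/116.012 × 100% = -10.42%

-10.42 %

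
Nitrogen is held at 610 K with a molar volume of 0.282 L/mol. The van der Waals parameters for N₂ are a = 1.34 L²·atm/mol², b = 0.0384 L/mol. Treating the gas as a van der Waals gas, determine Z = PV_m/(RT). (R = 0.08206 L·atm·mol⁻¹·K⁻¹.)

Z ≈ 1.063

P = RT/(V_m − b) − a/V_m² = (0.08206)(610)/(0.282 − 0.0384) − 1.34/(0.282)²
  = 50.057/0.24360 − 16.850 = 205.49 − 16.850 = 188.64 atm
Z = PV_m/(RT) = (188.64)(0.282)/((0.08206)(610)) = 53.196/50.057 = 1.063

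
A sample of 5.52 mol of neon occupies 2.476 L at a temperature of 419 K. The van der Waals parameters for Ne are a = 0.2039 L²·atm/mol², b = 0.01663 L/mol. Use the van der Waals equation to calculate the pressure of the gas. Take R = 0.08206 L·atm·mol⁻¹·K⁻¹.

P = nRT/(V − nb) − a n²/V²
nRT/(V − nb) = (5.52)(0.08206)(419)/(2.476 − 5.52×0.01663) = 189.79/2.3842 = 79.603 atm
a n²/V² = (0.2039)(5.52)²/(2.476)² = 1.0134 atm
P = 79.603 − 1.0134 = 78.59 atm

P ≈ 78.59 atm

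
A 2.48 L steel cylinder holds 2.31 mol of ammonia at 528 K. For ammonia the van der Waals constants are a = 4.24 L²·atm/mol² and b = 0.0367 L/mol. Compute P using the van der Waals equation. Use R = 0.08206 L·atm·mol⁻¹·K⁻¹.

P = nRT/(V − nb) − a n²/V²
nRT/(V − nb) = (2.31)(0.08206)(528)/(2.48 − 2.31×0.0367) = 100.09/2.3952 = 41.788 atm
a n²/V² = (4.24)(2.31)²/(2.48)² = 3.6786 atm
P = 41.788 − 3.6786 = 38.11 atm

P ≈ 38.11 atm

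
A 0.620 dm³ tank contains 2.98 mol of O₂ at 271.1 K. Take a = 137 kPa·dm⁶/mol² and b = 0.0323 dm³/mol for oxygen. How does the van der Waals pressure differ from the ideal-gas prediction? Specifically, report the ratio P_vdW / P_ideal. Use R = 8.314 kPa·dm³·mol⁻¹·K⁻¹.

P_vdW / P_ideal ≈ 0.8916

Ideal: P_ideal = nRT/V = (2.98)(8.314)(271.1)/0.620 = 10833.4 kPa
vdW: P = nRT/(V − nb) − a n²/V² = 6716.70/0.523746 − 1216.61/0.384400 = 12824.3 − 3164.96 = 9659.3 kPa
Ratio = 9659.3/10833.4 = 0.8916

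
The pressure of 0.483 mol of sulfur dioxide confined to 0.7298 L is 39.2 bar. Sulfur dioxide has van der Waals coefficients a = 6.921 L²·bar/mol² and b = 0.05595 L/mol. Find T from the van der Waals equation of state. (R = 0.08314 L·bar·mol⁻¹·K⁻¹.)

T = (P + a n²/V²)(V − nb)/(nR)
P + a n²/V² = 39.2 + (6.921)(0.483)²/(0.7298)² = 42.231 bar
V − nb = 0.7298 − (0.483)(0.05595) = 0.70278 L
T = (42.231)(0.70278)/((0.483)(0.08314)) = 739.1 K

T ≈ 739.1 K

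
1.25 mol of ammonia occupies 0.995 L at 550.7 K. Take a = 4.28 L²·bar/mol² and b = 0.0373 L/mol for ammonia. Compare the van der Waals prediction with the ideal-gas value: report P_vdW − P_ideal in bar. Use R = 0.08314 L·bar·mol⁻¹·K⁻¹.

Ideal: P_ideal = nRT/V = (1.25)(0.08314)(550.7)/0.995 = 57.5191 bar
vdW: P = nRT/(V − nb) − a n²/V² = 57.2315/0.948375 − 6.68750/0.990025 = 60.3469 − 6.75488 = 53.5920 bar
ΔP = 53.5920 − 57.5191 = -3.927 bar

ΔP ≈ -3.927 bar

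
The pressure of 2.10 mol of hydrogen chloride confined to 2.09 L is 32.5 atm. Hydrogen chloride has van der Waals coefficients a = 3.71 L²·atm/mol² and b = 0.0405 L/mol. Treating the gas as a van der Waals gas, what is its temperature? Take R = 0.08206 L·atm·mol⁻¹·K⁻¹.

T = (P + a n²/V²)(V − nb)/(nR)
P + a n²/V² = 32.5 + (3.71)(2.10)²/(2.09)² = 36.246 atm
V − nb = 2.09 − (2.10)(0.0405) = 2.0050 L
T = (36.246)(2.0050)/((2.10)(0.08206)) = 421.7 K

T ≈ 421.7 K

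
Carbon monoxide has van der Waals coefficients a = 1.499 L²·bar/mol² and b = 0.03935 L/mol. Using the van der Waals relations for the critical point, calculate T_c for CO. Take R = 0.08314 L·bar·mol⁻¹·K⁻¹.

For a van der Waals gas, T_c = 8a/(27Rb).
T_c = 8×1.499/(27×0.08314×0.03935) = 11.992/0.088332 = 135.8 K

T_c ≈ 135.8 K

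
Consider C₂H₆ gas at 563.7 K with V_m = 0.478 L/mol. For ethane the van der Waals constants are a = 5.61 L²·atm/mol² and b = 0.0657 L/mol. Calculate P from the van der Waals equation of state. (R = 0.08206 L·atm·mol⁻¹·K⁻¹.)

P ≈ 87.64 atm

P = RT/(V_m − b) − a/V_m²
RT/(V_m − b) = (0.08206)(563.7)/(0.478 − 0.0657) = 46.257/0.41230 = 112.19 atm
a/V_m² = 5.61/(0.478)² = 24.553 atm
P = 112.19 − 24.553 = 87.64 atm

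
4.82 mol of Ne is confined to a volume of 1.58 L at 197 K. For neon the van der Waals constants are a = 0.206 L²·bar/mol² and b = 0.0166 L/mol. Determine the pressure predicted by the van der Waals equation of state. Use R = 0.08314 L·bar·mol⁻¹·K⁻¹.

P ≈ 50.71 bar

P = nRT/(V − nb) − a n²/V²
nRT/(V − nb) = (4.82)(0.08314)(197)/(1.58 − 4.82×0.0166) = 78.945/1.5000 = 52.630 bar
a n²/V² = (0.206)(4.82)²/(1.58)² = 1.9171 bar
P = 52.630 − 1.9171 = 50.71 bar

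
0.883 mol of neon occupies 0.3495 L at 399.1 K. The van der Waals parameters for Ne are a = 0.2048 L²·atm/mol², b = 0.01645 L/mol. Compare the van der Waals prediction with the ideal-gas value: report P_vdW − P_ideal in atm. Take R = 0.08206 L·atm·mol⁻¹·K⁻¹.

Ideal: P_ideal = nRT/V = (0.883)(0.08206)(399.1)/0.3495 = 82.7421 atm
vdW: P = nRT/(V − nb) − a n²/V² = 28.9184/0.334975 − 0.159680/0.122150 = 86.3300 − 1.30725 = 85.0228 atm
ΔP = 85.0228 − 82.7421 = 2.281 atm

ΔP ≈ 2.281 atm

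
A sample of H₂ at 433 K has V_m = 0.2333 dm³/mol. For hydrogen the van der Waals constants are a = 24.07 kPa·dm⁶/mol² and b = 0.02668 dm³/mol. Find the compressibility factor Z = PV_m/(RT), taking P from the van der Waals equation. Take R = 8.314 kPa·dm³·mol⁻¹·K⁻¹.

Z ≈ 1.100

P = RT/(V_m − b) − a/V_m² = (8.314)(433)/(0.2333 − 0.02668) − 24.07/(0.2333)²
  = 3600.0/0.20662 − 442.23 = 17423 − 442.23 = 16981 kPa
Z = PV_m/(RT) = (16981)(0.2333)/((8.314)(433)) = 3961.7/3600.0 = 1.100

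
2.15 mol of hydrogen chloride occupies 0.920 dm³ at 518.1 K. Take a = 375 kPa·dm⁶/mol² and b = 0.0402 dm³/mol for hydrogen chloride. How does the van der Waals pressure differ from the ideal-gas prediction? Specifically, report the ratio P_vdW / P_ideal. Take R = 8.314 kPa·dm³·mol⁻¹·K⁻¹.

P_vdW / P_ideal ≈ 0.9002

Ideal: P_ideal = nRT/V = (2.15)(8.314)(518.1)/0.920 = 10066.4 kPa
vdW: P = nRT/(V − nb) − a n²/V² = 9261.09/0.833570 − 1733.44/0.846400 = 11110.2 − 2048.02 = 9062.2 kPa
Ratio = 9062.2/10066.4 = 0.9002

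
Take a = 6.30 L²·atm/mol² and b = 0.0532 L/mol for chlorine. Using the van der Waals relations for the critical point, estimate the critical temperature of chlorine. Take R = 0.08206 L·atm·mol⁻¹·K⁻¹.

T_c ≈ 427.6 K

For a van der Waals gas, T_c = 8a/(27Rb).
T_c = 8×6.30/(27×0.08206×0.0532) = 50.400/0.11787 = 427.6 K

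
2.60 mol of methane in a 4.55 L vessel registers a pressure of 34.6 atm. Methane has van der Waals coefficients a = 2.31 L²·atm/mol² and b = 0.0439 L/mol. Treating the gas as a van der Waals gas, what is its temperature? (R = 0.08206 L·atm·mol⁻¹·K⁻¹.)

T ≈ 735.0 K

T = (P + a n²/V²)(V − nb)/(nR)
P + a n²/V² = 34.6 + (2.31)(2.60)²/(4.55)² = 35.354 atm
V − nb = 4.55 − (2.60)(0.0439) = 4.4359 L
T = (35.354)(4.4359)/((2.60)(0.08206)) = 735.0 K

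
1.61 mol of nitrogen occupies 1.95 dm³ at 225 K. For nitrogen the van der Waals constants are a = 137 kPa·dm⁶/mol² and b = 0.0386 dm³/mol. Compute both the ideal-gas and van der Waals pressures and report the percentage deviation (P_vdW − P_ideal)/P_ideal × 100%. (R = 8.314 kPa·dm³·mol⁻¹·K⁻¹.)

-2.75 %

Ideal: P_ideal = nRT/V = (1.61)(8.314)(225)/1.95 = 1544.49 kPa
vdW: P = nRT/(V − nb) − a n²/V² = 3011.75/1.88785 − 355.118/3.80250 = 1595.33 − 93.3907 = 1501.94 kPa
% deviation = (1501.94 − 1544.49)/1544.49 × 100% = -2.75%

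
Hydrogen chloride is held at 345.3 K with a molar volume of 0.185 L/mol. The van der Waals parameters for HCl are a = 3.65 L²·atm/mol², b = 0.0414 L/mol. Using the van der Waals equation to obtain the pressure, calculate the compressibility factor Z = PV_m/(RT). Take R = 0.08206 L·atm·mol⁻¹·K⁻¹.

P = RT/(V_m − b) − a/V_m² = (0.08206)(345.3)/(0.185 − 0.0414) − 3.65/(0.185)²
  = 28.335/0.14360 − 106.65 = 197.32 − 106.65 = 90.67 atm
Z = PV_m/(RT) = (90.67)(0.185)/((0.08206)(345.3)) = 16.774/28.335 = 0.5920

Z ≈ 0.5920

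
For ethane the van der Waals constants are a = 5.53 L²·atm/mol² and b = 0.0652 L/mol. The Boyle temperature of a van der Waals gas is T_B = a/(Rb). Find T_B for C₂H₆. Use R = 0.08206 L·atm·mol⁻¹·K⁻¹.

T_B ≈ 1034 K

For a van der Waals gas the second virial coefficient B₂ = b − a/(RT) vanishes at T_B = a/(Rb).
T_B = 5.53/(0.08206×0.0652) = 5.53/0.0053503 = 1034 K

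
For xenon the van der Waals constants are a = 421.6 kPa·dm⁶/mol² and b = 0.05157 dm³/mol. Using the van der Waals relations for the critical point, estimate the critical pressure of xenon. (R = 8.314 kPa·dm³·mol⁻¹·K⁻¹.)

For a van der Waals gas, P_c = a/(27b²).
P_c = 421.6/(27×(0.05157)²) = 421.6/0.071806 = 5871 kPa

P_c ≈ 5871 kPa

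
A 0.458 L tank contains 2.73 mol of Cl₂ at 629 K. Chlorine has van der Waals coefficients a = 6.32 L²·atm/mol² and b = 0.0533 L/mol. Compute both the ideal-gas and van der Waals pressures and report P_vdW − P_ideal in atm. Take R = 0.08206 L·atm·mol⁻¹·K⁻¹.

ΔP ≈ -81.29 atm

Ideal: P_ideal = nRT/V = (2.73)(0.08206)(629)/0.458 = 307.666 atm
vdW: P = nRT/(V − nb) − a n²/V² = 140.911/0.312491 − 47.1023/0.209764 = 450.928 − 224.549 = 226.379 atm
ΔP = 226.379 − 307.666 = -81.29 atm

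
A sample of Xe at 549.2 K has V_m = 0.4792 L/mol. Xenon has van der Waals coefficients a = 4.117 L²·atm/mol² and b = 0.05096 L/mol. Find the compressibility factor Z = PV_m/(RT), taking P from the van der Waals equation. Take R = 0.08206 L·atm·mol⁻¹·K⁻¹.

Z ≈ 0.9284

P = RT/(V_m − b) − a/V_m² = (0.08206)(549.2)/(0.4792 − 0.05096) − 4.117/(0.4792)²
  = 45.067/0.42824 − 17.929 = 105.24 − 17.929 = 87.31 atm
Z = PV_m/(RT) = (87.31)(0.4792)/((0.08206)(549.2)) = 41.839/45.067 = 0.9284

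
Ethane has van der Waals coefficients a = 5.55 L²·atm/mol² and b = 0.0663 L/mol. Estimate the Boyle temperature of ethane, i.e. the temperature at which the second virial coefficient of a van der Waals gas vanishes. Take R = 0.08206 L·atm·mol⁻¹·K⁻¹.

T_B ≈ 1020 K

For a van der Waals gas the second virial coefficient B₂ = b − a/(RT) vanishes at T_B = a/(Rb).
T_B = 5.55/(0.08206×0.0663) = 5.55/0.0054406 = 1020 K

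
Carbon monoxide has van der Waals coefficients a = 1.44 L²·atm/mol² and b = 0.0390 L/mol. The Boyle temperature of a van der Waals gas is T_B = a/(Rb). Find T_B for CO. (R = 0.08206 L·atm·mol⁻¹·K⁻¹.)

T_B ≈ 450.0 K

For a van der Waals gas the second virial coefficient B₂ = b − a/(RT) vanishes at T_B = a/(Rb).
T_B = 1.44/(0.08206×0.0390) = 1.44/0.0032003 = 450.0 K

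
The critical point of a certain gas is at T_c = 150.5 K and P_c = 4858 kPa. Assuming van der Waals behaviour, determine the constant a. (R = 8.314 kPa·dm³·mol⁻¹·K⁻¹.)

a ≈ 136.0 kPa·dm⁶/mol²

From T_c = 8a/(27Rb) and P_c = a/(27b²): a = 27 R² T_c²/(64 P_c).
a = 27×(8.314)²×(150.5)²/(64×4858) = 42272390/310912 = 136.0 kPa·dm⁶/mol²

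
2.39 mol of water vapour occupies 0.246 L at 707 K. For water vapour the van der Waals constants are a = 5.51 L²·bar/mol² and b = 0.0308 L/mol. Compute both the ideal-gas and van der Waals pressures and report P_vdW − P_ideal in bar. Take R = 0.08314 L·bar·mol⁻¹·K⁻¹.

ΔP ≈ -276.2 bar

Ideal: P_ideal = nRT/V = (2.39)(0.08314)(707)/0.246 = 571.074 bar
vdW: P = nRT/(V − nb) − a n²/V² = 140.484/0.172388 − 31.4737/0.0605160 = 814.929 − 520.089 = 294.840 bar
ΔP = 294.840 − 571.074 = -276.2 bar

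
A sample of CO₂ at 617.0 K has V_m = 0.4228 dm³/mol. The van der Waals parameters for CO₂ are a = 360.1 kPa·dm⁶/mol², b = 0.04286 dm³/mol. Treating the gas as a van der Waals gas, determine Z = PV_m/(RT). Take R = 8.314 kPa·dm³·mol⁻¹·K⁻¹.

Z ≈ 0.9468

P = RT/(V_m − b) − a/V_m² = (8.314)(617.0)/(0.4228 − 0.04286) − 360.1/(0.4228)²
  = 5129.7/0.37994 − 2014.4 = 13501 − 2014.4 = 11487 kPa
Z = PV_m/(RT) = (11487)(0.4228)/((8.314)(617.0)) = 4856.7/5129.7 = 0.9468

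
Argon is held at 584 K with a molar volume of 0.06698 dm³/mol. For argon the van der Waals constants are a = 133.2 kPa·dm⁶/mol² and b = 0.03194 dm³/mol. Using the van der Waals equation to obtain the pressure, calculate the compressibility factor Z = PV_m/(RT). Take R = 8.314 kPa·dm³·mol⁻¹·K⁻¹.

P = RT/(V_m − b) − a/V_m² = (8.314)(584)/(0.06698 − 0.03194) − 133.2/(0.06698)²
  = 4855.4/0.035040 − 29690 = 138567 − 29690 = 108877 kPa
Z = PV_m/(RT) = (108877)(0.06698)/((8.314)(584)) = 7292.6/4855.4 = 1.502

Z ≈ 1.502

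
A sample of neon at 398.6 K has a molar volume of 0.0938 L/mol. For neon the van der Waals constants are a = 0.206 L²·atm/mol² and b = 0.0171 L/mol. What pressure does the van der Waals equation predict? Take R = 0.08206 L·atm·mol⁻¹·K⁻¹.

P = RT/(V_m − b) − a/V_m²
RT/(V_m − b) = (0.08206)(398.6)/(0.0938 − 0.0171) = 32.709/0.076700 = 426.45 atm
a/V_m² = 0.206/(0.0938)² = 23.413 atm
P = 426.45 − 23.413 = 403.0 atm

P ≈ 403.0 atm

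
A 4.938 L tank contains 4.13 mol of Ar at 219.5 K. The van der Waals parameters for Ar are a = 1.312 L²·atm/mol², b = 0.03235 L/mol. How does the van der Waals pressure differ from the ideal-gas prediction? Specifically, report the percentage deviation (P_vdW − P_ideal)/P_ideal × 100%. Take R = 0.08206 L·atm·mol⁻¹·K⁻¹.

-3.31 %

Ideal: P_ideal = nRT/V = (4.13)(0.08206)(219.5)/4.938 = 15.0649 atm
vdW: P = nRT/(V − nb) − a n²/V² = 74.3903/4.80439 − 22.3787/24.3838 = 15.4838 − 0.917769 = 14.5660 atm
% deviation = (14.5660 − 15.0649)/15.0649 × 100% = -3.31%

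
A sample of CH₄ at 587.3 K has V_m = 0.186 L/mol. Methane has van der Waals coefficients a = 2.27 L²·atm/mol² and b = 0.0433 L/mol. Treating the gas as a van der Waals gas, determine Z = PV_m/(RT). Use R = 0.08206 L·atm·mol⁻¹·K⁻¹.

Z ≈ 1.050

P = RT/(V_m − b) − a/V_m² = (0.08206)(587.3)/(0.186 − 0.0433) − 2.27/(0.186)²
  = 48.194/0.14270 − 65.615 = 337.73 − 65.615 = 272.12 atm
Z = PV_m/(RT) = (272.12)(0.186)/((0.08206)(587.3)) = 50.614/48.194 = 1.050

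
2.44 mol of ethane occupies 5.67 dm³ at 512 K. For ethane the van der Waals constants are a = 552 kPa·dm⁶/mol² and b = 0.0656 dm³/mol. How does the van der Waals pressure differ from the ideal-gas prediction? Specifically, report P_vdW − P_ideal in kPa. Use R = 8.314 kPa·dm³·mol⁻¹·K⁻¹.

Ideal: P_ideal = nRT/V = (2.44)(8.314)(512)/5.67 = 1831.84 kPa
vdW: P = nRT/(V − nb) − a n²/V² = 10386.5/5.50994 − 3286.39/32.1489 = 1885.05 − 102.224 = 1782.83 kPa
ΔP = 1782.83 − 1831.84 = -49.0 kPa

ΔP ≈ -49.0 kPa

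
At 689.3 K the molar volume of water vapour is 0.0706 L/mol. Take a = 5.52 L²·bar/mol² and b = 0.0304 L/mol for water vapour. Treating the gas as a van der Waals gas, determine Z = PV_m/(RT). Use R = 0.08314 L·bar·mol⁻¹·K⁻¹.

P = RT/(V_m − b) − a/V_m² = (0.08314)(689.3)/(0.0706 − 0.0304) − 5.52/(0.0706)²
  = 57.308/0.040200 − 1107.5 = 1425.6 − 1107.5 = 318.1 bar
Z = PV_m/(RT) = (318.1)(0.0706)/((0.08314)(689.3)) = 22.458/57.308 = 0.3919

Z ≈ 0.3919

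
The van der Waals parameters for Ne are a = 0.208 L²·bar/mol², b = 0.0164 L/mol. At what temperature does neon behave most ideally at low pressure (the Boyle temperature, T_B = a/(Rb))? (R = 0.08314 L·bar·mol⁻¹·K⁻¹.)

T_B ≈ 152.5 K

For a van der Waals gas the second virial coefficient B₂ = b − a/(RT) vanishes at T_B = a/(Rb).
T_B = 0.208/(0.08314×0.0164) = 0.208/0.0013635 = 152.5 K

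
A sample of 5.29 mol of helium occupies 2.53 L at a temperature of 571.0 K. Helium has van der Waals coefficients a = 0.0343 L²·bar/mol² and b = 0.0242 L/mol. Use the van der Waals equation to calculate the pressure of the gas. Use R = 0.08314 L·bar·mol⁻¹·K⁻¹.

P = nRT/(V − nb) − a n²/V²
nRT/(V − nb) = (5.29)(0.08314)(571.0)/(2.53 − 5.29×0.0242) = 251.13/2.4020 = 104.55 bar
a n²/V² = (0.0343)(5.29)²/(2.53)² = 0.14996 bar
P = 104.55 − 0.14996 = 104.4 bar

P ≈ 104.4 bar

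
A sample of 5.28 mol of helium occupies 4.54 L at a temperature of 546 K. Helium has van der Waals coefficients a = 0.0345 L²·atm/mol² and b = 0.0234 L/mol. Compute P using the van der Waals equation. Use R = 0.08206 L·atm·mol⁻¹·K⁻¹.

P ≈ 53.52 atm

P = nRT/(V − nb) − a n²/V²
nRT/(V − nb) = (5.28)(0.08206)(546)/(4.54 − 5.28×0.0234) = 236.57/4.4164 = 53.566 atm
a n²/V² = (0.0345)(5.28)²/(4.54)² = 0.046663 atm
P = 53.566 − 0.046663 = 53.52 atm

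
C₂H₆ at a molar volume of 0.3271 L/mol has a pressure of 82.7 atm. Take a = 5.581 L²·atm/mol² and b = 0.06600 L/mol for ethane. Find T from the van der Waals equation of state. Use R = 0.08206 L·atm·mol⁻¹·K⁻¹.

T = (P + a/V_m²)(V_m − b)/R
P + a/V_m² = 82.7 + 5.581/(0.3271)² = 134.86 atm
V_m − b = 0.3271 − 0.06600 = 0.26110 L/mol
T = (134.86)(0.26110)/0.08206 = 429.1 K

T ≈ 429.1 K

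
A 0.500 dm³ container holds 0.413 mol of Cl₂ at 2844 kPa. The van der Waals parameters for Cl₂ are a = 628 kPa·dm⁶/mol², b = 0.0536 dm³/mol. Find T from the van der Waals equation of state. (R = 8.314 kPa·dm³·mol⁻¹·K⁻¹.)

T = (P + a n²/V²)(V − nb)/(nR)
P + a n²/V² = 2844 + (628)(0.413)²/(0.500)² = 3272.5 kPa
V − nb = 0.500 − (0.413)(0.0536) = 0.47786 dm³
T = (3272.5)(0.47786)/((0.413)(8.314)) = 455.4 K

T ≈ 455.4 K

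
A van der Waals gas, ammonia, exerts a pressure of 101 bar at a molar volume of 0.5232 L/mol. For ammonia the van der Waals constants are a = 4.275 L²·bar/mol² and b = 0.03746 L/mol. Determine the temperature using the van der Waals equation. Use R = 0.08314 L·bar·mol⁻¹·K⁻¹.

T = (P + a/V_m²)(V_m − b)/R
P + a/V_m² = 101 + 4.275/(0.5232)² = 116.62 bar
V_m − b = 0.5232 − 0.03746 = 0.48574 L/mol
T = (116.62)(0.48574)/0.08314 = 681.3 K

T ≈ 681.3 K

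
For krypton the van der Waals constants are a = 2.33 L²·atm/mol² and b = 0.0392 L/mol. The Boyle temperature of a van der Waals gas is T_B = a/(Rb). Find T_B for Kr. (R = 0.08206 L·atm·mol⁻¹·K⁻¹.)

T_B ≈ 724.3 K

For a van der Waals gas the second virial coefficient B₂ = b − a/(RT) vanishes at T_B = a/(Rb).
T_B = 2.33/(0.08206×0.0392) = 2.33/0.0032168 = 724.3 K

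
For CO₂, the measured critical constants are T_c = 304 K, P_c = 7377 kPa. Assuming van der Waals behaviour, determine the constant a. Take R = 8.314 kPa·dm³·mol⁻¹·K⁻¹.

From T_c = 8a/(27Rb) and P_c = a/(27b²): a = 27 R² T_c²/(64 P_c).
a = 27×(8.314)²×(304)²/(64×7377) = 172476913/472128 = 365.3 kPa·dm⁶/mol²

a ≈ 365.3 kPa·dm⁶/mol²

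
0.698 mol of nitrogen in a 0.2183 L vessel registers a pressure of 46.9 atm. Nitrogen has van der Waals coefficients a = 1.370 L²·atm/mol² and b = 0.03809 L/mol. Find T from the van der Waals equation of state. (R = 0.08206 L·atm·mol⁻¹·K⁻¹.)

T ≈ 203.9 K

T = (P + a n²/V²)(V − nb)/(nR)
P + a n²/V² = 46.9 + (1.370)(0.698)²/(0.2183)² = 60.906 atm
V − nb = 0.2183 − (0.698)(0.03809) = 0.19171 L
T = (60.906)(0.19171)/((0.698)(0.08206)) = 203.9 K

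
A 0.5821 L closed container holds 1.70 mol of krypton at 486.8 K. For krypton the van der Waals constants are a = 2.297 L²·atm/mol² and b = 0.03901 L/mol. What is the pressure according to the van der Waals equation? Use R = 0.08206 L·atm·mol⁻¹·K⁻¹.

P = nRT/(V − nb) − a n²/V²
nRT/(V − nb) = (1.70)(0.08206)(486.8)/(0.5821 − 1.70×0.03901) = 67.910/0.51578 = 131.66 atm
a n²/V² = (2.297)(1.70)²/(0.5821)² = 19.591 atm
P = 131.66 − 19.591 = 112.1 atm

P ≈ 112.1 atm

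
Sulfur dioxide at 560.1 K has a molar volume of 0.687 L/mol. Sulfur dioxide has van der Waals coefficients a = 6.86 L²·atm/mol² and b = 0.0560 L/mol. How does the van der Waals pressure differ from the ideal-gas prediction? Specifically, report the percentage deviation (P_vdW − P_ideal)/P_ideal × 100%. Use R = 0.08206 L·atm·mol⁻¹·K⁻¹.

-12.85 %

Ideal: P_ideal = RT/V_m = (0.08206)(560.1)/0.687 = 66.9022 atm
vdW: P = RT/(V_m − b) − a/V_m² = 45.9618/0.631000 − 6.86/0.471969 = 72.8396 − 14.5349 = 58.3047 atm
% deviation = (58.3047 − 66.9022)/66.9022 × 100% = -12.85%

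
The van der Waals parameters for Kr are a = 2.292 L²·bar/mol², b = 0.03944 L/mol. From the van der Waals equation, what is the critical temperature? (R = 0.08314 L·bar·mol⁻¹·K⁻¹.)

For a van der Waals gas, T_c = 8a/(27Rb).
T_c = 8×2.292/(27×0.08314×0.03944) = 18.336/0.088534 = 207.1 K

T_c ≈ 207.1 K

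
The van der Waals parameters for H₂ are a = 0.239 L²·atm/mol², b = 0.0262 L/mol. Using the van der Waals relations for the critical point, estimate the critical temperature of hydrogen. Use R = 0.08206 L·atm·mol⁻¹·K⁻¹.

T_c ≈ 32.94 K

For a van der Waals gas, T_c = 8a/(27Rb).
T_c = 8×0.239/(27×0.08206×0.0262) = 1.9120/0.058049 = 32.94 K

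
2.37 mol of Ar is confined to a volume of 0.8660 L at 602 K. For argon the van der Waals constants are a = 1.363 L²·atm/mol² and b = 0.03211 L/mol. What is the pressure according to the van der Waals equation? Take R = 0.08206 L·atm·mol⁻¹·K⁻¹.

P = nRT/(V − nb) − a n²/V²
nRT/(V − nb) = (2.37)(0.08206)(602)/(0.8660 − 2.37×0.03211) = 117.08/0.78990 = 148.22 atm
a n²/V² = (1.363)(2.37)²/(0.8660)² = 10.208 atm
P = 148.22 − 10.208 = 138.0 atm

P ≈ 138.0 atm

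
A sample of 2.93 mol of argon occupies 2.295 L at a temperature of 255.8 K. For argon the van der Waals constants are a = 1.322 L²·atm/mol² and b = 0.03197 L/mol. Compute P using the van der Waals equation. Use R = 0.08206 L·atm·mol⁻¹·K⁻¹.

P ≈ 25.78 atm

P = nRT/(V − nb) − a n²/V²
nRT/(V − nb) = (2.93)(0.08206)(255.8)/(2.295 − 2.93×0.03197) = 61.503/2.2013 = 27.939 atm
a n²/V² = (1.322)(2.93)²/(2.295)² = 2.1548 atm
P = 27.939 − 2.1548 = 25.78 atm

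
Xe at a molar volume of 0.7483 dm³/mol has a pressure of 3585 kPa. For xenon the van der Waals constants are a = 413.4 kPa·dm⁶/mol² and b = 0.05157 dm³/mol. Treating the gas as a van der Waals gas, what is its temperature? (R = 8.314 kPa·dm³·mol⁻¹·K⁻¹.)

T = (P + a/V_m²)(V_m − b)/R
P + a/V_m² = 3585 + 413.4/(0.7483)² = 4323.3 kPa
V_m − b = 0.7483 − 0.05157 = 0.69673 dm³/mol
T = (4323.3)(0.69673)/8.314 = 362.3 K

T ≈ 362.3 K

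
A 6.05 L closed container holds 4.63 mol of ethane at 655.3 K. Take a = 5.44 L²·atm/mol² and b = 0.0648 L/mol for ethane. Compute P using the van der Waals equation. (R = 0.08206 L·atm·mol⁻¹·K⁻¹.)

P = nRT/(V − nb) − a n²/V²
nRT/(V − nb) = (4.63)(0.08206)(655.3)/(6.05 − 4.63×0.0648) = 248.97/5.7500 = 43.299 atm
a n²/V² = (5.44)(4.63)²/(6.05)² = 3.1860 atm
P = 43.299 − 3.1860 = 40.11 atm

P ≈ 40.11 atm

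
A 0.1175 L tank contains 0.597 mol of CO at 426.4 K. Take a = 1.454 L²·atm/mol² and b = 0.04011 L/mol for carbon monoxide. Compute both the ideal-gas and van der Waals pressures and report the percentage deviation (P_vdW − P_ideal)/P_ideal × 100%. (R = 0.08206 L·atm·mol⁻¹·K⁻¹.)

4.48 %

Ideal: P_ideal = nRT/V = (0.597)(0.08206)(426.4)/0.1175 = 177.781 atm
vdW: P = nRT/(V − nb) − a n²/V² = 20.8893/0.0935543 − 0.518219/0.0138063 = 223.285 − 37.5350 = 185.750 atm
% deviation = (185.750 − 177.781)/177.781 × 100% = 4.48%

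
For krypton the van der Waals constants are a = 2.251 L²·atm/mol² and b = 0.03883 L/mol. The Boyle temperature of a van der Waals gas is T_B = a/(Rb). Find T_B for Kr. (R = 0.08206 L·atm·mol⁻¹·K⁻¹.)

For a van der Waals gas the second virial coefficient B₂ = b − a/(RT) vanishes at T_B = a/(Rb).
T_B = 2.251/(0.08206×0.03883) = 2.251/0.0031864 = 706.4 K

T_B ≈ 706.4 K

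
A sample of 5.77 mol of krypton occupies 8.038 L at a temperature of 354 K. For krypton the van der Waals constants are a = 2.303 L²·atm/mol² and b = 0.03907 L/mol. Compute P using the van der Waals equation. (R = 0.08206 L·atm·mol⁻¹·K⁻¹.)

P = nRT/(V − nb) − a n²/V²
nRT/(V − nb) = (5.77)(0.08206)(354)/(8.038 − 5.77×0.03907) = 167.61/7.8126 = 21.454 atm
a n²/V² = (2.303)(5.77)²/(8.038)² = 1.1867 atm
P = 21.454 − 1.1867 = 20.27 atm

P ≈ 20.27 atm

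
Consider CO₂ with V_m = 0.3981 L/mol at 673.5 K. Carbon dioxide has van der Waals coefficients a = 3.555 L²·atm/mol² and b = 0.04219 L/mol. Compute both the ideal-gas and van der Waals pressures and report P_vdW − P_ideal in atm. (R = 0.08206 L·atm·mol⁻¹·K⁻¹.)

ΔP ≈ -5.97 atm

Ideal: P_ideal = RT/V_m = (0.08206)(673.5)/0.3981 = 138.828 atm
vdW: P = RT/(V_m − b) − a/V_m² = 55.2674/0.355910 − 3.555/0.158484 = 155.285 − 22.4313 = 132.854 atm
ΔP = 132.854 − 138.828 = -5.97 atm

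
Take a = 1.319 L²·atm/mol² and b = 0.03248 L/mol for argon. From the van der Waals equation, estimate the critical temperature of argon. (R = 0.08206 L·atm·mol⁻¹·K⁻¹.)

T_c ≈ 146.6 K

For a van der Waals gas, T_c = 8a/(27Rb).
T_c = 8×1.319/(27×0.08206×0.03248) = 10.552/0.071963 = 146.6 K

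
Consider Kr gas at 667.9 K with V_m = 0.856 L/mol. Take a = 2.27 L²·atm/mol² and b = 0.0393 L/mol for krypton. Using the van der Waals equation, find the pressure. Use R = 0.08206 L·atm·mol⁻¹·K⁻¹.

P ≈ 64.01 atm

P = RT/(V_m − b) − a/V_m²
RT/(V_m − b) = (0.08206)(667.9)/(0.856 − 0.0393) = 54.808/0.81670 = 67.109 atm
a/V_m² = 2.27/(0.856)² = 3.0980 atm
P = 67.109 − 3.0980 = 64.01 atm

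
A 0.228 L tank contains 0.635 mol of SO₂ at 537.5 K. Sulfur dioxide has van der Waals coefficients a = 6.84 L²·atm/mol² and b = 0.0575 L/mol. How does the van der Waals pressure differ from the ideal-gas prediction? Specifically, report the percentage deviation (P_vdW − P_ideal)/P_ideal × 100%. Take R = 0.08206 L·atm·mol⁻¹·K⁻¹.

-24.12 %

Ideal: P_ideal = nRT/V = (0.635)(0.08206)(537.5)/0.228 = 122.843 atm
vdW: P = nRT/(V − nb) − a n²/V² = 28.0081/0.191488 − 2.75806/0.0519840 = 146.266 − 53.0559 = 93.210 atm
% deviation = (93.210 − 122.843)/122.843 × 100% = -24.12%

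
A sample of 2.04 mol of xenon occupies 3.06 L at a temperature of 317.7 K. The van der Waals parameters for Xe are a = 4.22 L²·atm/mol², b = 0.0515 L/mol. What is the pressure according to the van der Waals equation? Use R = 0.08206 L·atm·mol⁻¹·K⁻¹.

P ≈ 16.12 atm

P = nRT/(V − nb) − a n²/V²
nRT/(V − nb) = (2.04)(0.08206)(317.7)/(3.06 − 2.04×0.0515) = 53.184/2.9549 = 17.999 atm
a n²/V² = (4.22)(2.04)²/(3.06)² = 1.8756 atm
P = 17.999 − 1.8756 = 16.12 atm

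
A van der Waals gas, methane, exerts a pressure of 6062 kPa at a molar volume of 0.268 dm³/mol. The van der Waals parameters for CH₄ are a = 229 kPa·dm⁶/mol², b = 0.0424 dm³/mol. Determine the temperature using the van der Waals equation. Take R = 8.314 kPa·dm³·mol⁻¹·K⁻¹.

T = (P + a/V_m²)(V_m − b)/R
P + a/V_m² = 6062 + 229/(0.268)² = 9250.3 kPa
V_m − b = 0.268 − 0.0424 = 0.22560 dm³/mol
T = (9250.3)(0.22560)/8.314 = 251.0 K

T ≈ 251.0 K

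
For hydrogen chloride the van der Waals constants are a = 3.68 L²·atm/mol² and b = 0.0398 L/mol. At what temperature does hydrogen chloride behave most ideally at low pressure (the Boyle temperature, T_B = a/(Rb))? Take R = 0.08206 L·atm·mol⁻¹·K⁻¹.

T_B ≈ 1127 K

For a van der Waals gas the second virial coefficient B₂ = b − a/(RT) vanishes at T_B = a/(Rb).
T_B = 3.68/(0.08206×0.0398) = 3.68/0.0032660 = 1127 K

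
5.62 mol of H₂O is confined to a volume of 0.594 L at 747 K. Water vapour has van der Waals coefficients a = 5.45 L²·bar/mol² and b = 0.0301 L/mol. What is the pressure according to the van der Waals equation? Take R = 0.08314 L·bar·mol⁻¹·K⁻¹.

P = nRT/(V − nb) − a n²/V²
nRT/(V − nb) = (5.62)(0.08314)(747)/(0.594 − 5.62×0.0301) = 349.03/0.42484 = 821.56 bar
a n²/V² = (5.45)(5.62)²/(0.594)² = 487.86 bar
P = 821.56 − 487.86 = 333.7 bar

P ≈ 333.7 bar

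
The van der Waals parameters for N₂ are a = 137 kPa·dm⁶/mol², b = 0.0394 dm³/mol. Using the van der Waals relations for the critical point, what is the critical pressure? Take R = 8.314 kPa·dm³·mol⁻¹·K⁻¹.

For a van der Waals gas, P_c = a/(27b²).
P_c = 137/(27×(0.0394)²) = 137/0.041914 = 3269 kPa

P_c ≈ 3269 kPa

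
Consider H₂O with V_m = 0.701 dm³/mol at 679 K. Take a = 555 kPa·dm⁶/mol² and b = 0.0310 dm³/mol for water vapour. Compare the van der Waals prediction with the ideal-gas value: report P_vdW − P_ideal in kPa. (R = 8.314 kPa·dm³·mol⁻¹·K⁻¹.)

ΔP ≈ -756.8 kPa

Ideal: P_ideal = RT/V_m = (8.314)(679)/0.701 = 8053.08 kPa
vdW: P = RT/(V_m − b) − a/V_m² = 5645.21/0.670000 − 555/0.491401 = 8425.69 − 1129.42 = 7296.27 kPa
ΔP = 7296.27 − 8053.08 = -756.8 kPa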